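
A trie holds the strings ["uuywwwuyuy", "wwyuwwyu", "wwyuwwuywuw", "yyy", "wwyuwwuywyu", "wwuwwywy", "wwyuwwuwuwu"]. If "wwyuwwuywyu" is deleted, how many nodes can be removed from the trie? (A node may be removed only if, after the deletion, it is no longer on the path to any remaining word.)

2

A node on "wwyuwwuywyu"'s path can go only if nothing else ends at it or branches off below it.
The suffix "yu" (2 nodes) is used only by "wwyuwwuywyu"; the node for "wwyuwwuyw" still has the child "u", so pruning stops there.
Nodes removed: 2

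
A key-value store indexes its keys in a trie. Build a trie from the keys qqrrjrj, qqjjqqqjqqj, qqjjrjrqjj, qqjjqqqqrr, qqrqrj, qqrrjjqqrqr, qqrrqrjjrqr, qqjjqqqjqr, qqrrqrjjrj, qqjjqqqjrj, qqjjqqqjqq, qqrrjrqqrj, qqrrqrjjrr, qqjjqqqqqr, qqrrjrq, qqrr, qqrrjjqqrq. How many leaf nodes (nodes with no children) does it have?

Leaves are exactly the stored words that no other stored word extends.
Those words: "qqjjqqqjqqj", "qqjjqqqjqr", "qqjjqqqjrj", "qqjjqqqqqr", "qqjjqqqqrr", "qqjjrjrqjj", "qqrqrj", "qqrrjjqqrqr", "qqrrjrj", "qqrrjrqqrj", "qqrrqrjjrj", "qqrrqrjjrqr", "qqrrqrjjrr"
Leaf count: 13

13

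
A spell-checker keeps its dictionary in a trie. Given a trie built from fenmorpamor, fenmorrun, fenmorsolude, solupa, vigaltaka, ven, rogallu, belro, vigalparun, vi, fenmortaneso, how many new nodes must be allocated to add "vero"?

Walking "vero" from the root, the first 2 characters ("ve") follow existing edges; "r" is the first miss.
So 4 − 2 = 2 new nodes.

2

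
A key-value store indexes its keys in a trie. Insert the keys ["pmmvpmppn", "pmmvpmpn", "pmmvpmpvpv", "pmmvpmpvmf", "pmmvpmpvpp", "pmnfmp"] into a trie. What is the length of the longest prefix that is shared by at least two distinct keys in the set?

Equivalently: take the maximum, over all pairs, of their longest common prefix length.
"pmmvpmpvpp" and "pmmvpmpvpv" agree on "pmmvpmpvp" (9 characters) before diverging; nothing deeper is shared.
Longest shared-prefix length: 9

9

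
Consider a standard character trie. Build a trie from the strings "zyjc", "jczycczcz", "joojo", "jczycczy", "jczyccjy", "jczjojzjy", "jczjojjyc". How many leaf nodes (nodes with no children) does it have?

7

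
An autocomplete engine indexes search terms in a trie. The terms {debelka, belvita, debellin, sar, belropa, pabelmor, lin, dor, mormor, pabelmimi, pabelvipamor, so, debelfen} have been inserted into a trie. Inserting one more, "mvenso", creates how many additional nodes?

The longest prefix of "mvenso" already in the trie is "m" (length 1).
New nodes needed: |"mvenso"| − 1 = 6 − 1 = 5.

5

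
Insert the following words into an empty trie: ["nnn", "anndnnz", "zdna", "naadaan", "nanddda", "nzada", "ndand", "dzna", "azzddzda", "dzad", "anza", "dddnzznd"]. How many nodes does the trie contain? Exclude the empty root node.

55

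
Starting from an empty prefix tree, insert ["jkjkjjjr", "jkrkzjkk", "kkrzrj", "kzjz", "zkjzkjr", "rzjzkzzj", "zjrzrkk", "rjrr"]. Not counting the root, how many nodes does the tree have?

47

Count nodes per top-level branch (shared prefixes stored once):
  'j'-branch (jkjkjjjr, jkrkzjkk): 14 nodes
  'k'-branch (kkrzrj, kzjz): 9 nodes
  'r'-branch (rjrr, rzjzkzzj): 11 nodes
  'z'-branch (zjrzrkk, zkjzkjr): 13 nodes
Sum: 47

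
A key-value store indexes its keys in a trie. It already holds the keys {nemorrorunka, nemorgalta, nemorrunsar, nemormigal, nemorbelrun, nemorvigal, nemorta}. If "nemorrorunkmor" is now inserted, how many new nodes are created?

Walking "nemorrorunkmor" from the root, the first 11 characters ("nemorrorunk") follow existing edges; "m" is the first miss.
So 14 − 11 = 3 new nodes.

3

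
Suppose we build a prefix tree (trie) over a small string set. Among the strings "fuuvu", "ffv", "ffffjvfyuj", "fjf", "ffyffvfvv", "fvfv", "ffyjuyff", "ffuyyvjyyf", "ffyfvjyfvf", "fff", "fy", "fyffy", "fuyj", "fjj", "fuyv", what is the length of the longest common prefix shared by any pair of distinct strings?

4

Equivalently: take the maximum, over all pairs, of their longest common prefix length.
e.g. "ffyffvfvv" and "ffyfvjyfvf" share the prefix "ffyf" of length 4; no pair shares a longer one.
Longest shared-prefix length: 4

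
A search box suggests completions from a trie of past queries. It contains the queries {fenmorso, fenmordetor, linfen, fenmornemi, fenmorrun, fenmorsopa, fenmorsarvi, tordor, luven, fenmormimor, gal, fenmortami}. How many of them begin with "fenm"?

8

Traverse to the node for "fenm", then collect every word in that subtree.
Matches: "fenmordetor", "fenmormimor", "fenmornemi", "fenmorrun", "fenmorsarvi", "fenmorso", "fenmorsopa", "fenmortami"
Count: 8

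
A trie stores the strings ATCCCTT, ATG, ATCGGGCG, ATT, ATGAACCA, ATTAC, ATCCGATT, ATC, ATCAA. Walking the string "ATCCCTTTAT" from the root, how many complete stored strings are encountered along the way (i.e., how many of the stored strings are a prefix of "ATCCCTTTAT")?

Traverse "ATCCCTTTAT" character by character; count nodes along the way that are marked as word ends.
Prefixes of the query that are stored words: "ATC", "ATCCCTT"
Count: 2

2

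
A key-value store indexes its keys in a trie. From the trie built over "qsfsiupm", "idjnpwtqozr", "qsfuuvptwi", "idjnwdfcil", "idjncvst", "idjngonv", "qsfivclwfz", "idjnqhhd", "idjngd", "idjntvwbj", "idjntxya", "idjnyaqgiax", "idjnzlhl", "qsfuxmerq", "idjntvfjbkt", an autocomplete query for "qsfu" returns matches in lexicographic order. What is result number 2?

qsfuxmerq

DFS of the "qsfu" subtree visits, in order: "qsfuuvptwi", "qsfuxmerq"
Position 2: qsfuxmerq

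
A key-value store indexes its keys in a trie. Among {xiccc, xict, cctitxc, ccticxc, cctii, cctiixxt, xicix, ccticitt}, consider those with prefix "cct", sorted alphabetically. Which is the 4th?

cctiixxt

DFS of the "cct" subtree visits, in order: "ccticitt", "ccticxc", "cctii", "cctiixxt", "cctitxc"
Position 4: cctiixxt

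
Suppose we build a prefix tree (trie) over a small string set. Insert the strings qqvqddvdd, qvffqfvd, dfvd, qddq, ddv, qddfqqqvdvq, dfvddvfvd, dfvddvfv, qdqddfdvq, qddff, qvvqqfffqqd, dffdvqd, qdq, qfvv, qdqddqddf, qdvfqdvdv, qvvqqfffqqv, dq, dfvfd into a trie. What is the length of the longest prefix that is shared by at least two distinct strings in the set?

10

The deepest shared node is where two words last agree before diverging.
e.g. "qvvqqfffqqd" and "qvvqqfffqqv" share the prefix "qvvqqfffqq" of length 10; no pair shares a longer one.
Longest shared-prefix length: 10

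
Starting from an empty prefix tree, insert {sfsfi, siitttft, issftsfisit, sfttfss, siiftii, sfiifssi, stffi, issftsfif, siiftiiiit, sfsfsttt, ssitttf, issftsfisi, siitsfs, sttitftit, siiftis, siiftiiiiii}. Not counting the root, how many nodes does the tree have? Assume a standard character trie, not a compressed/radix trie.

69

Insert word by word; a character creates a node only if that edge doesn't already exist:
  "sfsfi" → 5 new (s, f, s, f, i)
  "siitttft" → prefix "s" already present; 7 new (i, i, t, t, t, f, t)
  "issftsfisit" → 11 new (i, s, s, f, t, s, f, i, s, i, t)
  "sfttfss" → prefix "sf" already present; 5 new (t, t, f, s, s)
  "siiftii" → prefix "sii" already present; 4 new (f, t, i, i)
  "sfiifssi" → prefix "sf" already present; 6 new (i, i, f, s, s, i)
  "stffi" → prefix "s" already present; 4 new (t, f, f, i)
  "issftsfif" → prefix "issftsfi" already present; 1 new (f)
  "siiftiiiit" → prefix "siiftii" already present; 3 new (i, i, t)
  "sfsfsttt" → prefix "sfsf" already present; 4 new (s, t, t, t)
  "ssitttf" → prefix "s" already present; 6 new (s, i, t, t, t, f)
  "issftsfisi" → prefix "issftsfisi" already present; 0 new (none)
  "siitsfs" → prefix "siit" already present; 3 new (s, f, s)
  "sttitftit" → prefix "st" already present; 7 new (t, i, t, f, t, i, t)
  "siiftis" → prefix "siifti" already present; 1 new (s)
  "siiftiiiiii" → prefix "siiftiiii" already present; 2 new (i, i)
Total nodes = 5 + 7 + 11 + 5 + 4 + 6 + 4 + 1 + 3 + 4 + 6 + 0 + 3 + 7 + 1 + 2 = 69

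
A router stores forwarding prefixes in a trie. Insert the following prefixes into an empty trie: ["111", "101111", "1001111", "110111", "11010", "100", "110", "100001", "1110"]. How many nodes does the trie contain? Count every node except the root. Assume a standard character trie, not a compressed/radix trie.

22

Trie structure (* marks end of a word):
(root)
└─ 1
   ├─ 0
   │  ├─ 0 *
   │  │  ├─ 0
   │  │  │  └─ 0
   │  │  │     └─ 1 *
   │  │  └─ 1
   │  │     └─ 1
   │  │        └─ 1
   │  │           └─ 1 *
   │  └─ 1
   │     └─ 1
   │        └─ 1
   │           └─ 1 *
   └─ 1
      ├─ 0 *
      │  └─ 1
      │     ├─ 0 *
      │     └─ 1
      │        └─ 1 *
      └─ 1 *
         └─ 0 *
Counting every labelled node above: 22.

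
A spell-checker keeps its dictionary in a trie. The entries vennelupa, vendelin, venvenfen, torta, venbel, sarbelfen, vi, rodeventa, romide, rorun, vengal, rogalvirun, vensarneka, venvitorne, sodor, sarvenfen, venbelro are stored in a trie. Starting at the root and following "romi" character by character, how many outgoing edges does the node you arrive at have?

1

The children of the "romi" node are the distinct next characters among strings starting with "romi".
Distinct next characters after "romi": d.
That node has 1 child edge.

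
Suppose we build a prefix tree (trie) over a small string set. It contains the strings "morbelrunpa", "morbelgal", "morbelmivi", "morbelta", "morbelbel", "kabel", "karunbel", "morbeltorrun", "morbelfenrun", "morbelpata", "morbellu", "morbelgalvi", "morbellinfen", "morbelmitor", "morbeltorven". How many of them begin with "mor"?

Filter for entries beginning with "mor":
Matches: "morbelbel", "morbelfenrun", "morbelgal", "morbelgalvi", "morbellinfen", "morbellu", "morbelmitor", "morbelmivi", "morbelpata", "morbelrunpa", "morbelta", "morbeltorrun", "morbeltorven"
Count: 13

13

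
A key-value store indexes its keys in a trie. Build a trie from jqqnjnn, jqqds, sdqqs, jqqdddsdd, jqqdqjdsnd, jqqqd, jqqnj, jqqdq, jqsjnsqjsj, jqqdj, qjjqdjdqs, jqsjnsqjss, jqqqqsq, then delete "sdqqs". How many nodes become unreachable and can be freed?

Walk "sdqqs" from the leaf back toward the root, removing each node that no remaining word uses.
No other word shares any prefix with "sdqqs", so all 5 of its nodes go.
Nodes removed: 5

5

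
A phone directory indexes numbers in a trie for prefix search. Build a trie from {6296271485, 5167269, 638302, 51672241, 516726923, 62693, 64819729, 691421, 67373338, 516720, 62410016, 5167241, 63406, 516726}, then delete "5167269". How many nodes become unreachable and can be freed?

Walk "5167269" from the leaf back toward the root, removing each node that no remaining word uses.
Every node on "5167269" is still needed (e.g. by "516726923"), so nothing is freed.
Nodes removed: 0

0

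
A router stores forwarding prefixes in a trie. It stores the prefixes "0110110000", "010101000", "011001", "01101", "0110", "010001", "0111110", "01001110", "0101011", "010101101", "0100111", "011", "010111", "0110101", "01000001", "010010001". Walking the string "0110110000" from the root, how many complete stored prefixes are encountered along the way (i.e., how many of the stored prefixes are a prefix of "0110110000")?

Traverse "0110110000" character by character; count nodes along the way that are marked as word ends.
Prefixes of the query that are stored words: "011", "0110", "01101", "0110110000"
Count: 4

4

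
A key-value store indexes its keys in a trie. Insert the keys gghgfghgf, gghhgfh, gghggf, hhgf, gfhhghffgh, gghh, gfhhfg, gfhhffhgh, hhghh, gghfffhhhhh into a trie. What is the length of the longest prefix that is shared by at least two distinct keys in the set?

5

The deepest shared node is where two words last agree before diverging.
"gfhhffhgh" and "gfhhfg" agree on "gfhhf" (5 characters) before diverging; nothing deeper is shared.
Longest shared-prefix length: 5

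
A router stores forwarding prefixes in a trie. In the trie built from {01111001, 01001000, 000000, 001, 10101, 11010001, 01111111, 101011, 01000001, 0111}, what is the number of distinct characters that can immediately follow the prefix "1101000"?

1

Follow the path "1101000" to its node, then look at its outgoing edges.
Characters that immediately follow "1101000" among the stored strings: {1}.
That node has 1 child edge.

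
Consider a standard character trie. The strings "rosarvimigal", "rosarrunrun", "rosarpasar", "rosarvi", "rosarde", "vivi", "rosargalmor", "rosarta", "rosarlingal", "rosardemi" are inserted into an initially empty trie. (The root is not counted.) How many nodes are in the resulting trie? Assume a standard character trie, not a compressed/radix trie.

Count nodes per top-level branch (shared prefixes stored once):
  'r'-branch (rosarde, rosardemi, rosargalmor, rosarlingal, rosarpasar, rosarrunrun, rosarta, rosarvi, rosarvimigal): 41 nodes
  'v'-branch (vivi): 4 nodes
Sum: 45

45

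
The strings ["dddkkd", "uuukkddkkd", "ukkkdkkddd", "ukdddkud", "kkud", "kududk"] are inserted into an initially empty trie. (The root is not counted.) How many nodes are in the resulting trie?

40

Trace insertions, counting only characters that open a new branch:
  "dddkkd" → 6 new (d, d, d, k, k, d)
  "uuukkddkkd" → 10 new (u, u, u, k, k, d, d, k, k, d)
  "ukkkdkkddd" → prefix "u" already present; 9 new (k, k, k, d, k, k, d, d, d)
  "ukdddkud" → prefix "uk" already present; 6 new (d, d, d, k, u, d)
  "kkud" → 4 new (k, k, u, d)
  "kududk" → prefix "k" already present; 5 new (u, d, u, d, k)
Total nodes = 6 + 10 + 9 + 6 + 4 + 5 = 40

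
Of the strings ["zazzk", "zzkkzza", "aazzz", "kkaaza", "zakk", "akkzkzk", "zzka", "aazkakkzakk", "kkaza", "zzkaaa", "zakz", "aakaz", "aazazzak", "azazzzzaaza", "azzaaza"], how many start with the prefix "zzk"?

Traverse to the node for "zzk", then collect every word in that subtree.
Matches: "zzka", "zzkaaa", "zzkkzza"
Count: 3

3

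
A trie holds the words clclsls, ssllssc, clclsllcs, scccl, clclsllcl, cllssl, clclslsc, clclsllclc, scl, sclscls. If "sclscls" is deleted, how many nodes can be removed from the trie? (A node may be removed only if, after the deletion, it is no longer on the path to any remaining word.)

After clearing the end-marker at "sclscls", prune upward until reaching a node still needed by another word.
The suffix "scls" (4 nodes) is used only by "sclscls"; "scl" is itself a stored word, so pruning stops there.
Nodes removed: 4

4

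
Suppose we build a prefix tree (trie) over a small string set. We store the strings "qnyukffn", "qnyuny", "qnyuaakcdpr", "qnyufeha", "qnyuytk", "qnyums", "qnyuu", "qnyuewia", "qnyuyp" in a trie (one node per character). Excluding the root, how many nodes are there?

Count nodes per top-level branch (shared prefixes stored once):
  'q'-branch (qnyuaakcdpr, qnyuewia, qnyufeha, qnyukffn, qnyums, qnyuny, qnyuu, qnyuyp, qnyuytk): 32 nodes
Sum: 32

32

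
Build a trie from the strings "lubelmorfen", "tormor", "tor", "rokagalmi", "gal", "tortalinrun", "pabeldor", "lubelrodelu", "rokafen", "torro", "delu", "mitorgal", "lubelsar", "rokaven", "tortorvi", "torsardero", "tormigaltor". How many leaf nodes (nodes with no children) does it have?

16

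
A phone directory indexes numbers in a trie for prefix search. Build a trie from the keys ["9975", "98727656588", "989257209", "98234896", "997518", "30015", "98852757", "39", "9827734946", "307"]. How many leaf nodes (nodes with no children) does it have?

9

Leaves are exactly the stored words that no other stored word extends.
Those words: "30015", "307", "39", "98234896", "9827734946", "98727656588", "98852757", "989257209", "997518"
Leaf count: 9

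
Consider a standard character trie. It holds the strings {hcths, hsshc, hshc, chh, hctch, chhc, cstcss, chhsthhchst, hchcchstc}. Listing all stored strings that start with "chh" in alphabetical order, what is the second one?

Filter for "chh…" and sort: "chh", "chhc", "chhsthhchst"
The 2nd is chhc.

chhc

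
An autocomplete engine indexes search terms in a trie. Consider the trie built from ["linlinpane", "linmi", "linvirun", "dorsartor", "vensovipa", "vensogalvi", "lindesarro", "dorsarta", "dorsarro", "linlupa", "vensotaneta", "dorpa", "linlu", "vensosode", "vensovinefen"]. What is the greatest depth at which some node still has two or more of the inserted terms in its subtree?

7

The deepest shared node is where two words last agree before diverging.
"dorsarta" and "dorsartor" agree on "dorsart" (7 characters) before diverging; nothing deeper is shared.
Longest shared-prefix length: 7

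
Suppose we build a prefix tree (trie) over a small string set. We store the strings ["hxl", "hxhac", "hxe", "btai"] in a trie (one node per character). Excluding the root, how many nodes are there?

11

Count nodes per top-level branch (shared prefixes stored once):
  'b'-branch (btai): 4 nodes
  'h'-branch (hxe, hxhac, hxl): 7 nodes
Sum: 11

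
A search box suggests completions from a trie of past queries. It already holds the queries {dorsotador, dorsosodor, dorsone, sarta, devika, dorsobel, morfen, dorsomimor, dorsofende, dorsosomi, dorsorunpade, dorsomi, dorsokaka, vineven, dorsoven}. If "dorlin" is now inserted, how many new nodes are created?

3

Walking "dorlin" from the root, the first 3 characters ("dor") follow existing edges; "l" is the first miss.
New nodes needed: |"dorlin"| − 3 = 6 − 3 = 3.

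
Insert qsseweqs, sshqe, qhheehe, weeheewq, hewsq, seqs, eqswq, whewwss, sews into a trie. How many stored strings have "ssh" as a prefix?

Walk to "ssh"; the words in its subtree are exactly those with that prefix.
Matches: "sshqe"
Count: 1

1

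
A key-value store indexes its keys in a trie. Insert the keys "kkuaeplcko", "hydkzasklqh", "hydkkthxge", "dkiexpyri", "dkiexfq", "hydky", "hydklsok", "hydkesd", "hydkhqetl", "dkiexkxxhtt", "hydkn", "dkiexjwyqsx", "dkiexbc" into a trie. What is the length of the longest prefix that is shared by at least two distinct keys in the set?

5

Equivalently: take the maximum, over all pairs, of their longest common prefix length.
"dkiexbc" and "dkiexfq" agree on "dkiex" (5 characters) before diverging; nothing deeper is shared.
Longest shared-prefix length: 5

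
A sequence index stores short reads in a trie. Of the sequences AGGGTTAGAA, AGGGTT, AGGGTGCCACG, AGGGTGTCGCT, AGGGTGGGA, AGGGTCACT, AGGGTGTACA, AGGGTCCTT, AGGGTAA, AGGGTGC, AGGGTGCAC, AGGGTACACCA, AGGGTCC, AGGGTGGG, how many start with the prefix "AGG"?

Traverse to the node for "AGG", then collect every word in that subtree.
Matches: "AGGGTAA", "AGGGTACACCA", "AGGGTCACT", "AGGGTCC", "AGGGTCCTT", "AGGGTGC", "AGGGTGCAC", "AGGGTGCCACG", "AGGGTGGG", "AGGGTGGGA", "AGGGTGTACA", "AGGGTGTCGCT", "AGGGTT", "AGGGTTAGAA"
Count: 14

14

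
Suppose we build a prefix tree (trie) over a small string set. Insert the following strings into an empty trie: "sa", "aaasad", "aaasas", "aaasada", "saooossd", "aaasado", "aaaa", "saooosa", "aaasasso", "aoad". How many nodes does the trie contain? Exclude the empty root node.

Trie structure (* marks end of a word):
(root)
├─ a
│  ├─ a
│  │  └─ a
│  │     ├─ a *
│  │     └─ s
│  │        └─ a
│  │           ├─ d *
│  │           │  ├─ a *
│  │           │  └─ o *
│  │           └─ s *
│  │              └─ s
│  │                 └─ o *
│  └─ o
│     └─ a
│        └─ d *
└─ s
   └─ a *
      └─ o
         └─ o
            └─ o
               └─ s
                  ├─ a *
                  └─ s
                     └─ d *
Counting every labelled node above: 24.

24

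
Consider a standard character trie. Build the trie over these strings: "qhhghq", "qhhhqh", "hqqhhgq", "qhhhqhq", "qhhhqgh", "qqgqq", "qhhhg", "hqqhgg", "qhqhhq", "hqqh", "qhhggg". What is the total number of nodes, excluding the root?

Count nodes per top-level branch (shared prefixes stored once):
  'h'-branch (hqqh, hqqhgg, hqqhhgq): 9 nodes
  'q'-branch (qhhggg, qhhghq, qhhhg, qhhhqgh, qhhhqh, qhhhqhq, qhqhhq, qqgqq): 23 nodes
Sum: 32

32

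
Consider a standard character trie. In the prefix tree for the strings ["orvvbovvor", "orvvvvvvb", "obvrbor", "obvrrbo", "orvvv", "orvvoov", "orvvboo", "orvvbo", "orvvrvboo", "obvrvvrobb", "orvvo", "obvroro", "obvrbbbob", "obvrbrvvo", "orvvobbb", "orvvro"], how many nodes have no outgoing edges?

13

A leaf is a node with no children — equivalently, the end of a word that is not a proper prefix of any other stored word.
Those words: "obvrbbbob", "obvrbor", "obvrbrvvo", "obvroro", "obvrrbo", "obvrvvrobb", "orvvboo", "orvvbovvor", "orvvobbb", "orvvoov", "orvvro", "orvvrvboo", "orvvvvvvb"
Leaf count: 13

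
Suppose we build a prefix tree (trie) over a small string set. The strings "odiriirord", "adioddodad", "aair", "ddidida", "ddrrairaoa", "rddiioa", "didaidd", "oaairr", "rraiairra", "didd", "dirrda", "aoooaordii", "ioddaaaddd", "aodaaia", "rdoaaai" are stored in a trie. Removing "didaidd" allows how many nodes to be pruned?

A node on "didaidd"'s path can go only if nothing else ends at it or branches off below it.
The suffix "aidd" (4 nodes) is used only by "didaidd"; the node for "did" still has the child "d", so pruning stops there.
Nodes removed: 4

4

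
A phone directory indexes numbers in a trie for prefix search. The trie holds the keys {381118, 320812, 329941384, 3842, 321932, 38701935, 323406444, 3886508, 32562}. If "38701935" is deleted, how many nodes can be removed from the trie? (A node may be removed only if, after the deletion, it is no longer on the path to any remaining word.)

After clearing the end-marker at "38701935", prune upward until reaching a node still needed by another word.
The suffix "701935" (6 nodes) is used only by "38701935"; the node for "38" still has the child "1", so pruning stops there.
Nodes removed: 6

6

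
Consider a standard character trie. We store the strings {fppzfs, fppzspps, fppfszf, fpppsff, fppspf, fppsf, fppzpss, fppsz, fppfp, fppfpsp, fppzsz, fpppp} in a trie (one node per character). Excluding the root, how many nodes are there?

31

For each word, the new-node count is its length minus the longest prefix already in the trie:
  "fppzfs" → 6 new (f, p, p, z, f, s)
  "fppzspps" → prefix "fppz" already present; 4 new (s, p, p, s)
  "fppfszf" → prefix "fpp" already present; 4 new (f, s, z, f)
  "fpppsff" → prefix "fpp" already present; 4 new (p, s, f, f)
  "fppspf" → prefix "fpp" already present; 3 new (s, p, f)
  "fppsf" → prefix "fpps" already present; 1 new (f)
  "fppzpss" → prefix "fppz" already present; 3 new (p, s, s)
  "fppsz" → prefix "fpps" already present; 1 new (z)
  "fppfp" → prefix "fppf" already present; 1 new (p)
  "fppfpsp" → prefix "fppfp" already present; 2 new (s, p)
  "fppzsz" → prefix "fppzs" already present; 1 new (z)
  "fpppp" → prefix "fppp" already present; 1 new (p)
Total nodes = 6 + 4 + 4 + 4 + 3 + 1 + 3 + 1 + 1 + 2 + 1 + 1 = 31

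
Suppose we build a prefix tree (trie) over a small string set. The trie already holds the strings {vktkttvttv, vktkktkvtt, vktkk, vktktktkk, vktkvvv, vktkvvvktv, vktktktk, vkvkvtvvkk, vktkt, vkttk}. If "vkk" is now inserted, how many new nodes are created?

Walking "vkk" from the root, the first 2 characters ("vk") follow existing edges; "k" is the first miss.
Each of the 1 remaining characters creates one node.

1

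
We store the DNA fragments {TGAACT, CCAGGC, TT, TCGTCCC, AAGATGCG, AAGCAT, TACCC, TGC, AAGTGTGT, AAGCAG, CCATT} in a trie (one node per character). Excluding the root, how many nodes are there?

43

Count nodes per top-level branch (shared prefixes stored once):
  'A'-branch (AAGATGCG, AAGCAG, AAGCAT, AAGTGTGT): 17 nodes
  'C'-branch (CCAGGC, CCATT): 8 nodes
  'T'-branch (TACCC, TCGTCCC, TGAACT, TGC, TT): 18 nodes
Sum: 43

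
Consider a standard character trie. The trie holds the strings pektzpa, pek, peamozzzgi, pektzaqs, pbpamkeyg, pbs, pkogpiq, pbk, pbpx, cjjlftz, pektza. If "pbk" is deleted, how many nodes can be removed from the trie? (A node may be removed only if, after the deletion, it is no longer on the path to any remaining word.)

Walk "pbk" from the leaf back toward the root, removing each node that no remaining word uses.
The suffix "k" (1 node) is used only by "pbk"; the node for "pb" still has the child "p", so pruning stops there.
Nodes removed: 1

1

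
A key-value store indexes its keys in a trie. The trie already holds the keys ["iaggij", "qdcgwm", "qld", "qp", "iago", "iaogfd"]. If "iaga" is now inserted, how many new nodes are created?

1

Walking "iaga" from the root, the first 3 characters ("iag") follow existing edges; "a" is the first miss.
New nodes needed: |"iaga"| − 3 = 4 − 3 = 1.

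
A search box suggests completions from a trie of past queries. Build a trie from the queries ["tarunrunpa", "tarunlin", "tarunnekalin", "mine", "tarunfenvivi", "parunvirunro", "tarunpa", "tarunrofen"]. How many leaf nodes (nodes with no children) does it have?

Leaves are exactly the stored words that no other stored word extends.
Those words: "mine", "parunvirunro", "tarunfenvivi", "tarunlin", "tarunnekalin", "tarunpa", "tarunrofen", "tarunrunpa"
Leaf count: 8

8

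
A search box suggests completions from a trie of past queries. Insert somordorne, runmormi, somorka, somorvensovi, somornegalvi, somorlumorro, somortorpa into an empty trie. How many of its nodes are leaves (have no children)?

7

A leaf is a node with no children — equivalently, the end of a word that is not a proper prefix of any other stored word.
Those words: "runmormi", "somordorne", "somorka", "somorlumorro", "somornegalvi", "somortorpa", "somorvensovi"
Leaf count: 7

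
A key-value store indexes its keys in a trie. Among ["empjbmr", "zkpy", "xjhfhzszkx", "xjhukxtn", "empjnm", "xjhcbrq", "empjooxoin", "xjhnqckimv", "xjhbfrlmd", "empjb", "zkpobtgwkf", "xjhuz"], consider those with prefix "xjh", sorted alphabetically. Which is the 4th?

xjhnqckimv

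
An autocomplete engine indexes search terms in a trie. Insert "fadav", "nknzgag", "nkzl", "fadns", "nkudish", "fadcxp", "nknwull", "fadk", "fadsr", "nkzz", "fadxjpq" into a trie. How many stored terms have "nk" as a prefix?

5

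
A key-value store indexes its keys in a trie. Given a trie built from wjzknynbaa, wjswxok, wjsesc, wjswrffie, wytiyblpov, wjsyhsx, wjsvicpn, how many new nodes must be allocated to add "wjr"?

"wj" is already a path in the trie; the remaining "r" must be added.
New nodes needed: |"wjr"| − 2 = 3 − 2 = 1.

1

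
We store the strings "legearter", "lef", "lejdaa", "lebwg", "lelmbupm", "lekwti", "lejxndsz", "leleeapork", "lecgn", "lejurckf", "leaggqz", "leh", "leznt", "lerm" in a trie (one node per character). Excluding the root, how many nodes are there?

58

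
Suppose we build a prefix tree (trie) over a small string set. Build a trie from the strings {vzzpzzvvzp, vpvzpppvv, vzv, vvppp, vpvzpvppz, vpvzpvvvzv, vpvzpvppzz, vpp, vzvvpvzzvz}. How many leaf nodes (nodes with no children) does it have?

7

Leaves are exactly the stored words that no other stored word extends.
Those words: "vpp", "vpvzpppvv", "vpvzpvppzz", "vpvzpvvvzv", "vvppp", "vzvvpvzzvz", "vzzpzzvvzp"
Leaf count: 7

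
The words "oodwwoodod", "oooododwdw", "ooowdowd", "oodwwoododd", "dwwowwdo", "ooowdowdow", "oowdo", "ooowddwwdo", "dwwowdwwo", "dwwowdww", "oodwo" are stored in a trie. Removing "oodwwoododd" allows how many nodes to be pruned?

After clearing the end-marker at "oodwwoododd", prune upward until reaching a node still needed by another word.
The suffix "d" (1 node) is used only by "oodwwoododd"; "oodwwoodod" is itself a stored word, so pruning stops there.
Nodes removed: 1

1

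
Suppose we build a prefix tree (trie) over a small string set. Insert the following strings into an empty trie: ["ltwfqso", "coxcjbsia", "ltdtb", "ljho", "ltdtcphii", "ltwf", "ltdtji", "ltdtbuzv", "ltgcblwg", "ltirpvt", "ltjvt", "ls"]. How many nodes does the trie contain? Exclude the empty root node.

For each word, the new-node count is its length minus the longest prefix already in the trie:
  "ltwfqso" → 7 new (l, t, w, f, q, s, o)
  "coxcjbsia" → 9 new (c, o, x, c, j, b, s, i, a)
  "ltdtb" → prefix "lt" already present; 3 new (d, t, b)
  "ljho" → prefix "l" already present; 3 new (j, h, o)
  "ltdtcphii" → prefix "ltdt" already present; 5 new (c, p, h, i, i)
  "ltwf" → prefix "ltwf" already present; 0 new (none)
  "ltdtji" → prefix "ltdt" already present; 2 new (j, i)
  "ltdtbuzv" → prefix "ltdtb" already present; 3 new (u, z, v)
  "ltgcblwg" → prefix "lt" already present; 6 new (g, c, b, l, w, g)
  "ltirpvt" → prefix "lt" already present; 5 new (i, r, p, v, t)
  "ltjvt" → prefix "lt" already present; 3 new (j, v, t)
  "ls" → prefix "l" already present; 1 new (s)
Total nodes = 7 + 9 + 3 + 3 + 5 + 0 + 2 + 3 + 6 + 5 + 3 + 1 = 47

47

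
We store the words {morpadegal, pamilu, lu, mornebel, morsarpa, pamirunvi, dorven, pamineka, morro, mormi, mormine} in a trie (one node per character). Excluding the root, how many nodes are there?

Insert word by word; a character creates a node only if that edge doesn't already exist:
  "morpadegal" → 10 new (m, o, r, p, a, d, e, g, a, l)
  "pamilu" → 6 new (p, a, m, i, l, u)
  "lu" → 2 new (l, u)
  "mornebel" → prefix "mor" already present; 5 new (n, e, b, e, l)
  "morsarpa" → prefix "mor" already present; 5 new (s, a, r, p, a)
  "pamirunvi" → prefix "pami" already present; 5 new (r, u, n, v, i)
  "dorven" → 6 new (d, o, r, v, e, n)
  "pamineka" → prefix "pami" already present; 4 new (n, e, k, a)
  "morro" → prefix "mor" already present; 2 new (r, o)
  "mormi" → prefix "mor" already present; 2 new (m, i)
  "mormine" → prefix "mormi" already present; 2 new (n, e)
Total nodes = 10 + 6 + 2 + 5 + 5 + 5 + 6 + 4 + 2 + 2 + 2 = 49

49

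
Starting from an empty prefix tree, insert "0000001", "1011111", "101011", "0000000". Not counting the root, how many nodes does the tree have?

18

Trie structure (* marks end of a word):
(root)
├─ 0
│  └─ 0
│     └─ 0
│        └─ 0
│           └─ 0
│              └─ 0
│                 ├─ 0 *
│                 └─ 1 *
└─ 1
   └─ 0
      └─ 1
         ├─ 0
         │  └─ 1
         │     └─ 1 *
         └─ 1
            └─ 1
               └─ 1
                  └─ 1 *
Counting every labelled node above: 18.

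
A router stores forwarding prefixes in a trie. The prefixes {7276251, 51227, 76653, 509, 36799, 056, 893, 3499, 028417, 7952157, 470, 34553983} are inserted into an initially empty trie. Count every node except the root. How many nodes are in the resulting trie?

Trace insertions, counting only characters that open a new branch:
  "7276251" → 7 new (7, 2, 7, 6, 2, 5, 1)
  "51227" → 5 new (5, 1, 2, 2, 7)
  "76653" → prefix "7" already present; 4 new (6, 6, 5, 3)
  "509" → prefix "5" already present; 2 new (0, 9)
  "36799" → 5 new (3, 6, 7, 9, 9)
  "056" → 3 new (0, 5, 6)
  "893" → 3 new (8, 9, 3)
  "3499" → prefix "3" already present; 3 new (4, 9, 9)
  "028417" → prefix "0" already present; 5 new (2, 8, 4, 1, 7)
  "7952157" → prefix "7" already present; 6 new (9, 5, 2, 1, 5, 7)
  "470" → 3 new (4, 7, 0)
  "34553983" → prefix "34" already present; 6 new (5, 5, 3, 9, 8, 3)
Total nodes = 7 + 5 + 4 + 2 + 5 + 3 + 3 + 3 + 5 + 6 + 3 + 6 = 52

52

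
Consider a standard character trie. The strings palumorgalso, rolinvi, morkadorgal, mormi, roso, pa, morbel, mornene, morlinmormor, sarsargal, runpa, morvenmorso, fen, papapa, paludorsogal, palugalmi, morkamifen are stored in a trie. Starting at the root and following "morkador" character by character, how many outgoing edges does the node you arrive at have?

The children of the "morkador" node are the distinct next characters among strings starting with "morkador".
Distinct next characters after "morkador": g.
That node has 1 child edge.

1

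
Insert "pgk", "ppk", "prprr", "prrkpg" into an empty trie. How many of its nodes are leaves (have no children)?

A leaf is a node with no children — equivalently, the end of a word that is not a proper prefix of any other stored word.
Those words: "pgk", "ppk", "prprr", "prrkpg"
Leaf count: 4

4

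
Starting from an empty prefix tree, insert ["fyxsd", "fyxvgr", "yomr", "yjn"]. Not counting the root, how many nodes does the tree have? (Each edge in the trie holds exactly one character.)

14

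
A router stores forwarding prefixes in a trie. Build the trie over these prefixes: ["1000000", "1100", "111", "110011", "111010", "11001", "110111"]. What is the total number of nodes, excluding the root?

19

Insert word by word; a character creates a node only if that edge doesn't already exist:
  "1000000" → 7 new (1, 0, 0, 0, 0, 0, 0)
  "1100" → prefix "1" already present; 3 new (1, 0, 0)
  "111" → prefix "11" already present; 1 new (1)
  "110011" → prefix "1100" already present; 2 new (1, 1)
  "111010" → prefix "111" already present; 3 new (0, 1, 0)
  "11001" → prefix "11001" already present; 0 new (none)
  "110111" → prefix "110" already present; 3 new (1, 1, 1)
Total nodes = 7 + 3 + 1 + 2 + 3 + 0 + 3 = 19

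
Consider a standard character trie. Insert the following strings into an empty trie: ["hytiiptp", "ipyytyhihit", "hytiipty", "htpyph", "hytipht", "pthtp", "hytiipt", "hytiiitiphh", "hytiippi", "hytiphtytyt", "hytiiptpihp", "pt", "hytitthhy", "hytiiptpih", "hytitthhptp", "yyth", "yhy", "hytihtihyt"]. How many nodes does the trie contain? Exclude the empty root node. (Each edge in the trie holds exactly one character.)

Count nodes per top-level branch (shared prefixes stored once):
  'h'-branch (htpyph, hytihtihyt, hytiiitiphh, hytiippi, hytiipt, hytiiptp, hytiiptpih, hytiiptpihp, hytiipty, hytipht, hytiphtytyt, hytitthhptp, hytitthhy): 46 nodes
  'i'-branch (ipyytyhihit): 11 nodes
  'p'-branch (pt, pthtp): 5 nodes
  'y'-branch (yhy, yyth): 6 nodes
Sum: 68

68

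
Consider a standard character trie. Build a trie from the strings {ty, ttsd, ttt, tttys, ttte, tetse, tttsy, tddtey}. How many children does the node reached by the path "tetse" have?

Follow the path "tetse" to its node, then look at its outgoing edges.
No stored string extends past "tetse".
That node has 0 child edges.

0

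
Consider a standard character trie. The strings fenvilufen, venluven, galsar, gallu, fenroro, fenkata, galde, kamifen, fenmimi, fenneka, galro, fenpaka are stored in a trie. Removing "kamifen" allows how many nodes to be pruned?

7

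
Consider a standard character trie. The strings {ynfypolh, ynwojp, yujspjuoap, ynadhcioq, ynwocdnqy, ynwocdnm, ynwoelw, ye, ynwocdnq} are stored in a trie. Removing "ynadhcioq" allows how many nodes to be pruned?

After clearing the end-marker at "ynadhcioq", prune upward until reaching a node still needed by another word.
The suffix "adhcioq" (7 nodes) is used only by "ynadhcioq"; the node for "yn" still has the child "f", so pruning stops there.
Nodes removed: 7

7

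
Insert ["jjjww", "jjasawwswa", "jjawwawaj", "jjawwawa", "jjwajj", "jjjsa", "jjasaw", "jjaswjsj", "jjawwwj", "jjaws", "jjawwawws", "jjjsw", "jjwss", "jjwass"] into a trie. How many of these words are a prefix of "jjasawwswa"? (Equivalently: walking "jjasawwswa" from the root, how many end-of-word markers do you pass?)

Check each prefix of "jjasawwswa" against the stored set — each match is an end-marker on the path.
Prefixes of the query that are stored words: "jjasaw", "jjasawwswa"
Count: 2

2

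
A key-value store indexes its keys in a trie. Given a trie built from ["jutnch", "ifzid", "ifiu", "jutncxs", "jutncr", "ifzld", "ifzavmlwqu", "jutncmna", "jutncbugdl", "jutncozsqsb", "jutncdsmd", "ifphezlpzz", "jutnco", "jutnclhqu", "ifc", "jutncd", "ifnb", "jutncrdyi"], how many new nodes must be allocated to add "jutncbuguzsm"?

4

The longest prefix of "jutncbuguzsm" already in the trie is "jutncbug" (length 8).
So 12 − 8 = 4 new nodes.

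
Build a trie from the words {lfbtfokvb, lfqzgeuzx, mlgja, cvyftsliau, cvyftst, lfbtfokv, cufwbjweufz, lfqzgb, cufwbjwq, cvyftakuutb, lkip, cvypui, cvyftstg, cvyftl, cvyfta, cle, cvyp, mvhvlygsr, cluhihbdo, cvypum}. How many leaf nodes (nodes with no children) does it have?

A leaf is a node with no children — equivalently, the end of a word that is not a proper prefix of any other stored word.
Those words: "cle", "cluhihbdo", "cufwbjweufz", "cufwbjwq", "cvyftakuutb", "cvyftl", "cvyftsliau", "cvyftstg", "cvypui", "cvypum", "lfbtfokvb", "lfqzgb", "lfqzgeuzx", "lkip", "mlgja", "mvhvlygsr"
Leaf count: 16

16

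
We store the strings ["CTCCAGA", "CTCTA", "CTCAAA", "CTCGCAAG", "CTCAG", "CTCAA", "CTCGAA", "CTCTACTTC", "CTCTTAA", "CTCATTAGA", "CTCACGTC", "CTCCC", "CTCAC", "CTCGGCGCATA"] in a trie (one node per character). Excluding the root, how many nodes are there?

44

For each word, the new-node count is its length minus the longest prefix already in the trie:
  "CTCCAGA" → 7 new (C, T, C, C, A, G, A)
  "CTCTA" → prefix "CTC" already present; 2 new (T, A)
  "CTCAAA" → prefix "CTC" already present; 3 new (A, A, A)
  "CTCGCAAG" → prefix "CTC" already present; 5 new (G, C, A, A, G)
  "CTCAG" → prefix "CTCA" already present; 1 new (G)
  "CTCAA" → prefix "CTCAA" already present; 0 new (none)
  "CTCGAA" → prefix "CTCG" already present; 2 new (A, A)
  "CTCTACTTC" → prefix "CTCTA" already present; 4 new (C, T, T, C)
  "CTCTTAA" → prefix "CTCT" already present; 3 new (T, A, A)
  "CTCATTAGA" → prefix "CTCA" already present; 5 new (T, T, A, G, A)
  "CTCACGTC" → prefix "CTCA" already present; 4 new (C, G, T, C)
  "CTCCC" → prefix "CTCC" already present; 1 new (C)
  "CTCAC" → prefix "CTCAC" already present; 0 new (none)
  "CTCGGCGCATA" → prefix "CTCG" already present; 7 new (G, C, G, C, A, T, A)
Total nodes = 7 + 2 + 3 + 5 + 1 + 0 + 2 + 4 + 3 + 5 + 4 + 1 + 0 + 7 = 44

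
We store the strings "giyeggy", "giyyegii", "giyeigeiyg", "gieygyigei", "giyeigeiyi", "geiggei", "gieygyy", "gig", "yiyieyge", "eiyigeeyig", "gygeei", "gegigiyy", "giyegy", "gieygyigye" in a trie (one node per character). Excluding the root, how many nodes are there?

67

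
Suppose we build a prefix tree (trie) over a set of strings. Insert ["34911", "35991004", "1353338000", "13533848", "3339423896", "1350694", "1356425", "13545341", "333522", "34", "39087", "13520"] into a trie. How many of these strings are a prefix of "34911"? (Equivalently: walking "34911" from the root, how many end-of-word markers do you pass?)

2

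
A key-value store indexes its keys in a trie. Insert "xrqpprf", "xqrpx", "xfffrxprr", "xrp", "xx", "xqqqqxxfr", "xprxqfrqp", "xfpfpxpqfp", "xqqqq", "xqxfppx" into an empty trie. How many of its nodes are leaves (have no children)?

A leaf is a node with no children — equivalently, the end of a word that is not a proper prefix of any other stored word.
Those words: "xfffrxprr", "xfpfpxpqfp", "xprxqfrqp", "xqqqqxxfr", "xqrpx", "xqxfppx", "xrp", "xrqpprf", "xx"
Leaf count: 9

9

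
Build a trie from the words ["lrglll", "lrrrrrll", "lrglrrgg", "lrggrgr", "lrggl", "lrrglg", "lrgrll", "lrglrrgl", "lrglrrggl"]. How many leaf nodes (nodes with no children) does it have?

A leaf is a node with no children — equivalently, the end of a word that is not a proper prefix of any other stored word.
Those words: "lrggl", "lrggrgr", "lrglll", "lrglrrggl", "lrglrrgl", "lrgrll", "lrrglg", "lrrrrrll"
Leaf count: 8

8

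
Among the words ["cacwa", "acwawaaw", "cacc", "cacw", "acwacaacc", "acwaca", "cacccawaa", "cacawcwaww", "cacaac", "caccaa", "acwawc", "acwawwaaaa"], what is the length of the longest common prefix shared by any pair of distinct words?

Equivalently: take the maximum, over all pairs, of their longest common prefix length.
e.g. "acwaca" and "acwacaacc" share the prefix "acwaca" of length 6; no pair shares a longer one.
Longest shared-prefix length: 6

6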